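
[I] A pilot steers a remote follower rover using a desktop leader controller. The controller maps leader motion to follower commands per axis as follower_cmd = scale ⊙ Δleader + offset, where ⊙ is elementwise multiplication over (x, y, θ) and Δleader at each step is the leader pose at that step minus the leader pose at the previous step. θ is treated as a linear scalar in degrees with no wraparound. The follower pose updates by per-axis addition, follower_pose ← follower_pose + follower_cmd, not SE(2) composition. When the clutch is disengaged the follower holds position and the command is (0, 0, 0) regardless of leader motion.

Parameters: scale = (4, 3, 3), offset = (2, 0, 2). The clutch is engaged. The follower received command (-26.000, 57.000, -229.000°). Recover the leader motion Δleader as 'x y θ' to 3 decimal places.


-7.000 19.000 -77.000

axis x: (-26.000 − 2) / (4) = -7.000
axis y: (57.000 − 0) / (3) = 19.000
axis θ: (-229.000 − 2) / (3) = -77.000


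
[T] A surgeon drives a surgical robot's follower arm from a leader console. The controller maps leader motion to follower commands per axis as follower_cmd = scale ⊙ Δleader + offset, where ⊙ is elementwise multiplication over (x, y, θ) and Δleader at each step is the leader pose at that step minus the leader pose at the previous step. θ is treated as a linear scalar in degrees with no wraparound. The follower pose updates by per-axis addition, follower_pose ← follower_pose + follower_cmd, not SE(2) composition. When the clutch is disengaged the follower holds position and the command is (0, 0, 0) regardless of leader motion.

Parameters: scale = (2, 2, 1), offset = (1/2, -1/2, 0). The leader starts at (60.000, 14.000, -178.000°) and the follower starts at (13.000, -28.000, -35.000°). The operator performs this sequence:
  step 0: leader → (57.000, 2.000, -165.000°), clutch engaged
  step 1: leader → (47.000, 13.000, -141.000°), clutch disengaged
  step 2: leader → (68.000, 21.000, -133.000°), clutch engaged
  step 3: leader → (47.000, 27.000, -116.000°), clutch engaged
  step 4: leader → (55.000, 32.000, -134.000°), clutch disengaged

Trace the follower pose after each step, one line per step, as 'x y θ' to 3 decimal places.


7.500 -52.500 -22.000
7.500 -52.500 -22.000
50.000 -37.000 -14.000
8.500 -25.500 3.000
8.500 -25.500 3.000

step 0: Δleader=(-3.000, -12.000, 13.000°), engaged; cmd=(-5.500, -24.500, 13.000°) → follower=(7.500, -52.500, -22.000°)
step 1: Δleader=(-10.000, 11.000, 24.000°), disengaged; cmd=(0,0,0) → follower holds at (7.500, -52.500, -22.000°)
step 2: Δleader=(21.000, 8.000, 8.000°), engaged; cmd=(42.500, 15.500, 8.000°) → follower=(50.000, -37.000, -14.000°)
step 3: Δleader=(-21.000, 6.000, 17.000°), engaged; cmd=(-41.500, 11.500, 17.000°) → follower=(8.500, -25.500, 3.000°)
step 4: Δleader=(8.000, 5.000, -18.000°), disengaged; cmd=(0,0,0) → follower holds at (8.500, -25.500, 3.000°)


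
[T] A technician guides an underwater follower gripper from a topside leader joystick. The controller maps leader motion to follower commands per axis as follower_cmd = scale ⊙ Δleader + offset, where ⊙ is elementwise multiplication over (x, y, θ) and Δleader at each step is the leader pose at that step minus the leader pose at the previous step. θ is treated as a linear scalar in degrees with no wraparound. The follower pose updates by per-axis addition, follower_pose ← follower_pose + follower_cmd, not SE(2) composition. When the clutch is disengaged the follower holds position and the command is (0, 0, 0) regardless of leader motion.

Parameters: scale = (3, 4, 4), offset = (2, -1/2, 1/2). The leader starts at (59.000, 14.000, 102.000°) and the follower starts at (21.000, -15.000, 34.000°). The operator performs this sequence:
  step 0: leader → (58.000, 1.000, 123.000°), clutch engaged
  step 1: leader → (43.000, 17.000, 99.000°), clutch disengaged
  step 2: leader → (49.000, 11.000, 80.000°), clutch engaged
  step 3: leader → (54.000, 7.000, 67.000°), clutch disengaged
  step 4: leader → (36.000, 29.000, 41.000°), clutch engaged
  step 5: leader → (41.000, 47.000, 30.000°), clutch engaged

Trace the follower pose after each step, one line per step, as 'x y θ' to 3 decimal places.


20.000 -67.500 118.500
20.000 -67.500 118.500
40.000 -92.000 43.000
40.000 -92.000 43.000
-12.000 -4.500 -60.500
5.000 67.000 -104.000

step 0: Δleader=(-1.000, -13.000, 21.000°), engaged; cmd=(-1.000, -52.500, 84.500°) → follower=(20.000, -67.500, 118.500°)
step 1: Δleader=(-15.000, 16.000, -24.000°), disengaged; cmd=(0,0,0) → follower holds at (20.000, -67.500, 118.500°)
step 2: Δleader=(6.000, -6.000, -19.000°), engaged; cmd=(20.000, -24.500, -75.500°) → follower=(40.000, -92.000, 43.000°)
step 3: Δleader=(5.000, -4.000, -13.000°), disengaged; cmd=(0,0,0) → follower holds at (40.000, -92.000, 43.000°)
step 4: Δleader=(-18.000, 22.000, -26.000°), engaged; cmd=(-52.000, 87.500, -103.500°) → follower=(-12.000, -4.500, -60.500°)
step 5: Δleader=(5.000, 18.000, -11.000°), engaged; cmd=(17.000, 71.500, -43.500°) → follower=(5.000, 67.000, -104.000°)


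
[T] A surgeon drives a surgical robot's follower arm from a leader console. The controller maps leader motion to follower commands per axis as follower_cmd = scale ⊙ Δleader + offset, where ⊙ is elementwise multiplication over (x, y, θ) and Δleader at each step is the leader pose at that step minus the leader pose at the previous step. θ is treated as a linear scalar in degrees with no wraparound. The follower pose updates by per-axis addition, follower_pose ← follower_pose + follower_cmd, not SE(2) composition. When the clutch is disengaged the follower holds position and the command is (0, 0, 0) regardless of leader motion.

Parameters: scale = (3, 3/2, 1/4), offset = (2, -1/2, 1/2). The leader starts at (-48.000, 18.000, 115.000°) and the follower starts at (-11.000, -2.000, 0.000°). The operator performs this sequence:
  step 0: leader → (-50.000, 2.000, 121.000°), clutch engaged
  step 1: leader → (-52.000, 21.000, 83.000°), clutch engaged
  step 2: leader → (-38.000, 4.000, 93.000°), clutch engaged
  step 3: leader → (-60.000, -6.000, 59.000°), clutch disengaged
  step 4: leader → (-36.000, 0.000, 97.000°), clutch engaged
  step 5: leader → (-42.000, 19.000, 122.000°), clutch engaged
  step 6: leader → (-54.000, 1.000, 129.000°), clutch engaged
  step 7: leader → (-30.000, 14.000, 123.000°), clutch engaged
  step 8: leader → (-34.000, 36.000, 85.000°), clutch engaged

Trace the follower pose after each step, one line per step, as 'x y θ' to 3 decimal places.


step 0: Δleader=(-2.000, -16.000, 6.000°), engaged; cmd=(-4.000, -24.500, 2.000°) → follower=(-15.000, -26.500, 2.000°)
step 1: Δleader=(-2.000, 19.000, -38.000°), engaged; cmd=(-4.000, 28.000, -9.000°) → follower=(-19.000, 1.500, -7.000°)
step 2: Δleader=(14.000, -17.000, 10.000°), engaged; cmd=(44.000, -26.000, 3.000°) → follower=(25.000, -24.500, -4.000°)
step 3: Δleader=(-22.000, -10.000, -34.000°), disengaged; cmd=(0,0,0) → follower holds at (25.000, -24.500, -4.000°)
step 4: Δleader=(24.000, 6.000, 38.000°), engaged; cmd=(74.000, 8.500, 10.000°) → follower=(99.000, -16.000, 6.000°)
step 5: Δleader=(-6.000, 19.000, 25.000°), engaged; cmd=(-16.000, 28.000, 6.750°) → follower=(83.000, 12.000, 12.750°)
step 6: Δleader=(-12.000, -18.000, 7.000°), engaged; cmd=(-34.000, -27.500, 2.250°) → follower=(49.000, -15.500, 15.000°)
step 7: Δleader=(24.000, 13.000, -6.000°), engaged; cmd=(74.000, 19.000, -1.000°) → follower=(123.000, 3.500, 14.000°)
step 8: Δleader=(-4.000, 22.000, -38.000°), engaged; cmd=(-10.000, 32.500, -9.000°) → follower=(113.000, 36.000, 5.000°)

-15.000 -26.500 2.000
-19.000 1.500 -7.000
25.000 -24.500 -4.000
25.000 -24.500 -4.000
99.000 -16.000 6.000
83.000 12.000 12.750
49.000 -15.500 15.000
123.000 3.500 14.000
113.000 36.000 5.000


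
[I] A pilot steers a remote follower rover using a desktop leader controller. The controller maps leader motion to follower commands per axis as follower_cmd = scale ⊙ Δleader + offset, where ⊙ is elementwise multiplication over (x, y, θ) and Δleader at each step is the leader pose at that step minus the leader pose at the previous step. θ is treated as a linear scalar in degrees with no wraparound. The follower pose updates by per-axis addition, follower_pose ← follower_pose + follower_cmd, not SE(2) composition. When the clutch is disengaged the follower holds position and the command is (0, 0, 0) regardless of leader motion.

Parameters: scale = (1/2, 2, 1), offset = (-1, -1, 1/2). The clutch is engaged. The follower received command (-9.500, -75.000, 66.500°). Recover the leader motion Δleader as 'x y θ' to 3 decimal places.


-17.000 -37.000 66.000

axis x: (-9.500 − -1) / (1/2) = -17.000
axis y: (-75.000 − -1) / (2) = -37.000
axis θ: (66.500 − 1/2) / (1) = 66.000


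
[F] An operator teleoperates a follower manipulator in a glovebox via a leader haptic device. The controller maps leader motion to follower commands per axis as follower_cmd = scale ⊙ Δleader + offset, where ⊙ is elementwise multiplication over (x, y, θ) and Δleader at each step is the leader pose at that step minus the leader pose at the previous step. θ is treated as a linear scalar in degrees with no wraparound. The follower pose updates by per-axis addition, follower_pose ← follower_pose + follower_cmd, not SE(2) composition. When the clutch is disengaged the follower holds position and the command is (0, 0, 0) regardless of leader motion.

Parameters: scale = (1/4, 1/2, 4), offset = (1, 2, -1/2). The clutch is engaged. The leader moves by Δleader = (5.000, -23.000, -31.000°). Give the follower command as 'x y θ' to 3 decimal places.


axis x: 1/4·5.000 + 1 = 2.250
axis y: 1/2·-23.000 + 2 = -9.500
axis θ: 4·-31.000 + -1/2 = -124.500

2.250 -9.500 -124.500


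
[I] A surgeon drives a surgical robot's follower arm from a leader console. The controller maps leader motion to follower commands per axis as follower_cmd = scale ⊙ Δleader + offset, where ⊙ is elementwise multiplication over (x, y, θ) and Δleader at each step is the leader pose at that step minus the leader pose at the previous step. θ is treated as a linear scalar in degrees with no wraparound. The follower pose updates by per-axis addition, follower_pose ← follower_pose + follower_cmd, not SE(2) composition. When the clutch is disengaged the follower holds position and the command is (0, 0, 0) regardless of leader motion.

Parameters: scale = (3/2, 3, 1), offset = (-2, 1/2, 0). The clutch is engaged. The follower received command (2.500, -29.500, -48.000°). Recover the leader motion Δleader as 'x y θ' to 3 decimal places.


3.000 -10.000 -48.000

axis x: (2.500 − -2) / (3/2) = 3.000
axis y: (-29.500 − 1/2) / (3) = -10.000
axis θ: (-48.000 − 0) / (1) = -48.000


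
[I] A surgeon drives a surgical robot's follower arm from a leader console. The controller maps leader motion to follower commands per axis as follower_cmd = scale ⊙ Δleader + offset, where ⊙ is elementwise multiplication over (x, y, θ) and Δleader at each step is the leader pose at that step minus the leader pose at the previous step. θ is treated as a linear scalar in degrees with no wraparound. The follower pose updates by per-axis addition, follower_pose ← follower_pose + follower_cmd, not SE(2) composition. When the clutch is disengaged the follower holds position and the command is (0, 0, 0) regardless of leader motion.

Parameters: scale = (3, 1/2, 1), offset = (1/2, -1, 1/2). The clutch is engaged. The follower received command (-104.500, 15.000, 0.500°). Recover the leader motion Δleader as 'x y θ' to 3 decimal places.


-35.000 32.000 0.000

axis x: (-104.500 − 1/2) / (3) = -35.000
axis y: (15.000 − -1) / (1/2) = 32.000
axis θ: (0.500 − 1/2) / (1) = 0.000


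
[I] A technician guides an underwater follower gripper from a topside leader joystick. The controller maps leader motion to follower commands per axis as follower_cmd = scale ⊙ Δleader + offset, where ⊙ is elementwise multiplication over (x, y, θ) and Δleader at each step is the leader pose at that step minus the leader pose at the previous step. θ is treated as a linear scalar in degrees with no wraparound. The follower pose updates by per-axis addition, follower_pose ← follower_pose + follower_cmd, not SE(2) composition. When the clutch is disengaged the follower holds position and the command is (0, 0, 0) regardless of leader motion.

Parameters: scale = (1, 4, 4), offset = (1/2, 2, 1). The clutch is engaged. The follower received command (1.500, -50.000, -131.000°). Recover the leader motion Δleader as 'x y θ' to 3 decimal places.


axis x: (1.500 − 1/2) / (1) = 1.000
axis y: (-50.000 − 2) / (4) = -13.000
axis θ: (-131.000 − 1) / (4) = -33.000

1.000 -13.000 -33.000


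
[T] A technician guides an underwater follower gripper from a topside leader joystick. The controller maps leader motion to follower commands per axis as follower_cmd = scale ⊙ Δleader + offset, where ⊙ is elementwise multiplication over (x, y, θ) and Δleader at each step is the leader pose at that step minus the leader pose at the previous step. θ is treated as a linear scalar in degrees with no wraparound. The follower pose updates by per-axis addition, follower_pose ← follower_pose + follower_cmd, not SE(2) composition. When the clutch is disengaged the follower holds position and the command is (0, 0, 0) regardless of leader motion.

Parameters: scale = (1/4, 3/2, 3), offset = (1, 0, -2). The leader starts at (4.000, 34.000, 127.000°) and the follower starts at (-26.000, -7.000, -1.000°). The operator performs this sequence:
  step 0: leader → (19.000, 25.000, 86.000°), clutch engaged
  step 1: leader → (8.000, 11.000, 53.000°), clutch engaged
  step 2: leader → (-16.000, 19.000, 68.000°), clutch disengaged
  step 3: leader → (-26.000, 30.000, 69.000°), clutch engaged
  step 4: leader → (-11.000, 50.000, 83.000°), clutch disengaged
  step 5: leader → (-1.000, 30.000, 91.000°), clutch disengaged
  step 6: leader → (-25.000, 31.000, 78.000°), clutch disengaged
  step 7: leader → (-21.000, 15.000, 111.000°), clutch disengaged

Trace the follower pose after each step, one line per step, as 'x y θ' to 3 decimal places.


-21.250 -20.500 -126.000
-23.000 -41.500 -227.000
-23.000 -41.500 -227.000
-24.500 -25.000 -226.000
-24.500 -25.000 -226.000
-24.500 -25.000 -226.000
-24.500 -25.000 -226.000
-24.500 -25.000 -226.000

step 0: Δleader=(15.000, -9.000, -41.000°), engaged; cmd=(4.750, -13.500, -125.000°) → follower=(-21.250, -20.500, -126.000°)
step 1: Δleader=(-11.000, -14.000, -33.000°), engaged; cmd=(-1.750, -21.000, -101.000°) → follower=(-23.000, -41.500, -227.000°)
step 2: Δleader=(-24.000, 8.000, 15.000°), disengaged; cmd=(0,0,0) → follower holds at (-23.000, -41.500, -227.000°)
step 3: Δleader=(-10.000, 11.000, 1.000°), engaged; cmd=(-1.500, 16.500, 1.000°) → follower=(-24.500, -25.000, -226.000°)
step 4: Δleader=(15.000, 20.000, 14.000°), disengaged; cmd=(0,0,0) → follower holds at (-24.500, -25.000, -226.000°)
step 5: Δleader=(10.000, -20.000, 8.000°), disengaged; cmd=(0,0,0) → follower holds at (-24.500, -25.000, -226.000°)
step 6: Δleader=(-24.000, 1.000, -13.000°), disengaged; cmd=(0,0,0) → follower holds at (-24.500, -25.000, -226.000°)
step 7: Δleader=(4.000, -16.000, 33.000°), disengaged; cmd=(0,0,0) → follower holds at (-24.500, -25.000, -226.000°)


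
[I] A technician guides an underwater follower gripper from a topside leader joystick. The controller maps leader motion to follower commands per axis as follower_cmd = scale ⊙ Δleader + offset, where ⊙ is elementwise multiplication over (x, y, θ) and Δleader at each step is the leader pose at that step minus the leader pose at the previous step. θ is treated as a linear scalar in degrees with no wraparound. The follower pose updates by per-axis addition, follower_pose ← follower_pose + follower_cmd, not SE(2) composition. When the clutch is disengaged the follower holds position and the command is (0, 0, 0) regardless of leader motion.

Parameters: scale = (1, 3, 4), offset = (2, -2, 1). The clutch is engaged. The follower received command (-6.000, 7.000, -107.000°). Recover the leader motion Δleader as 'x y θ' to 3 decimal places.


axis x: (-6.000 − 2) / (1) = -8.000
axis y: (7.000 − -2) / (3) = 3.000
axis θ: (-107.000 − 1) / (4) = -27.000

-8.000 3.000 -27.000


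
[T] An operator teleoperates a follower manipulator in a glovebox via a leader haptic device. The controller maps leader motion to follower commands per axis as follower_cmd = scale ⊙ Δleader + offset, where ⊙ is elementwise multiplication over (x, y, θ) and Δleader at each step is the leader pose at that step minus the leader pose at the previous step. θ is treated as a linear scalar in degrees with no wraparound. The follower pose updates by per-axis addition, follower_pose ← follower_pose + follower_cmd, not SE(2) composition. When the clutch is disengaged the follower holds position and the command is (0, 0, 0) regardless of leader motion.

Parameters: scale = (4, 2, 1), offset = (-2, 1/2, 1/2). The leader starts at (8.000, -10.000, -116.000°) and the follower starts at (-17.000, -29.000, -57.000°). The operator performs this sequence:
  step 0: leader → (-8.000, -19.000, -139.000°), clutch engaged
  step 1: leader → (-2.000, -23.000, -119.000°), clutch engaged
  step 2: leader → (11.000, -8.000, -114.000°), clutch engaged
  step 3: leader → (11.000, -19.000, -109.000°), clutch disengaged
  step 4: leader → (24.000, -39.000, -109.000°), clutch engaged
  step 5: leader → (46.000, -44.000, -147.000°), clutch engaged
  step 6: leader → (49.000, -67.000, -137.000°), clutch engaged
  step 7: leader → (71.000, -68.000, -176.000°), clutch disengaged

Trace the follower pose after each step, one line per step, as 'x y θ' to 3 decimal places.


-83.000 -46.500 -79.500
-61.000 -54.000 -59.000
-11.000 -23.500 -53.500
-11.000 -23.500 -53.500
39.000 -63.000 -53.000
125.000 -72.500 -90.500
135.000 -118.000 -80.000
135.000 -118.000 -80.000

step 0: Δleader=(-16.000, -9.000, -23.000°), engaged; cmd=(-66.000, -17.500, -22.500°) → follower=(-83.000, -46.500, -79.500°)
step 1: Δleader=(6.000, -4.000, 20.000°), engaged; cmd=(22.000, -7.500, 20.500°) → follower=(-61.000, -54.000, -59.000°)
step 2: Δleader=(13.000, 15.000, 5.000°), engaged; cmd=(50.000, 30.500, 5.500°) → follower=(-11.000, -23.500, -53.500°)
step 3: Δleader=(0.000, -11.000, 5.000°), disengaged; cmd=(0,0,0) → follower holds at (-11.000, -23.500, -53.500°)
step 4: Δleader=(13.000, -20.000, 0.000°), engaged; cmd=(50.000, -39.500, 0.500°) → follower=(39.000, -63.000, -53.000°)
step 5: Δleader=(22.000, -5.000, -38.000°), engaged; cmd=(86.000, -9.500, -37.500°) → follower=(125.000, -72.500, -90.500°)
step 6: Δleader=(3.000, -23.000, 10.000°), engaged; cmd=(10.000, -45.500, 10.500°) → follower=(135.000, -118.000, -80.000°)
step 7: Δleader=(22.000, -1.000, -39.000°), disengaged; cmd=(0,0,0) → follower holds at (135.000, -118.000, -80.000°)


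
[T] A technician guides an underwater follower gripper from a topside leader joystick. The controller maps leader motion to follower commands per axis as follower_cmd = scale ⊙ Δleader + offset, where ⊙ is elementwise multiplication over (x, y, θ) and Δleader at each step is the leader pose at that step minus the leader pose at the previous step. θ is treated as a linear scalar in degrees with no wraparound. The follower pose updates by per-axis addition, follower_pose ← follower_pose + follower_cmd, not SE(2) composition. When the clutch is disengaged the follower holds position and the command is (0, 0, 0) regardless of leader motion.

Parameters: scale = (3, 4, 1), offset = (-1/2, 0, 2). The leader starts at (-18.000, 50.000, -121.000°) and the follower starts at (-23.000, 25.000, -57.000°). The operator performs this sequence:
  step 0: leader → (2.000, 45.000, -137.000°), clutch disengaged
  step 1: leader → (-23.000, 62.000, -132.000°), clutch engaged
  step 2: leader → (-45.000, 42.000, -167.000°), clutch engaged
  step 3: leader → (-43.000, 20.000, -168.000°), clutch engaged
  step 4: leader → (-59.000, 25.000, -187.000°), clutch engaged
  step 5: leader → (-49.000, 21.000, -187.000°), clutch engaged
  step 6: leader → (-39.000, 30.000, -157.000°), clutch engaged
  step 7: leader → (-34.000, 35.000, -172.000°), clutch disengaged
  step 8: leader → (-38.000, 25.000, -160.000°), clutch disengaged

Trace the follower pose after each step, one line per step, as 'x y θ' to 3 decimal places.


-23.000 25.000 -57.000
-98.500 93.000 -50.000
-165.000 13.000 -83.000
-159.500 -75.000 -82.000
-208.000 -55.000 -99.000
-178.500 -71.000 -97.000
-149.000 -35.000 -65.000
-149.000 -35.000 -65.000
-149.000 -35.000 -65.000

step 0: Δleader=(20.000, -5.000, -16.000°), disengaged; cmd=(0,0,0) → follower holds at (-23.000, 25.000, -57.000°)
step 1: Δleader=(-25.000, 17.000, 5.000°), engaged; cmd=(-75.500, 68.000, 7.000°) → follower=(-98.500, 93.000, -50.000°)
step 2: Δleader=(-22.000, -20.000, -35.000°), engaged; cmd=(-66.500, -80.000, -33.000°) → follower=(-165.000, 13.000, -83.000°)
step 3: Δleader=(2.000, -22.000, -1.000°), engaged; cmd=(5.500, -88.000, 1.000°) → follower=(-159.500, -75.000, -82.000°)
step 4: Δleader=(-16.000, 5.000, -19.000°), engaged; cmd=(-48.500, 20.000, -17.000°) → follower=(-208.000, -55.000, -99.000°)
step 5: Δleader=(10.000, -4.000, 0.000°), engaged; cmd=(29.500, -16.000, 2.000°) → follower=(-178.500, -71.000, -97.000°)
step 6: Δleader=(10.000, 9.000, 30.000°), engaged; cmd=(29.500, 36.000, 32.000°) → follower=(-149.000, -35.000, -65.000°)
step 7: Δleader=(5.000, 5.000, -15.000°), disengaged; cmd=(0,0,0) → follower holds at (-149.000, -35.000, -65.000°)
step 8: Δleader=(-4.000, -10.000, 12.000°), disengaged; cmd=(0,0,0) → follower holds at (-149.000, -35.000, -65.000°)


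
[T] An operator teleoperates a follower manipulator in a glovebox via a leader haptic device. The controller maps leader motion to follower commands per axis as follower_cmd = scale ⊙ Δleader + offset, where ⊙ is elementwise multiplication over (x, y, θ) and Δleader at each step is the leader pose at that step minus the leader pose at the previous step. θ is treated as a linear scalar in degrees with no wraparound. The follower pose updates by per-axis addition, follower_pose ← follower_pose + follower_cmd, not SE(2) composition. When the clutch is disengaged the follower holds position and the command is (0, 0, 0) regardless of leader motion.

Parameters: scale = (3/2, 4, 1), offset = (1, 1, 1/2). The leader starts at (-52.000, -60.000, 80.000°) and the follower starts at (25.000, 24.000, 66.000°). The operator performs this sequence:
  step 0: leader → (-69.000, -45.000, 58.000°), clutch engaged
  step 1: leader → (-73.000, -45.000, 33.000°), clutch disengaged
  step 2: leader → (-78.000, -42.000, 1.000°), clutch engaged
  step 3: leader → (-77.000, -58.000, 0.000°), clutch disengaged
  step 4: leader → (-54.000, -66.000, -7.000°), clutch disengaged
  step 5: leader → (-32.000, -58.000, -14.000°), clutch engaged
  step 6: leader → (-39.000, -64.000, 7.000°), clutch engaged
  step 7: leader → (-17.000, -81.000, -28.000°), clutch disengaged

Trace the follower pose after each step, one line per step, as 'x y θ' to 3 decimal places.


0.500 85.000 44.500
0.500 85.000 44.500
-6.000 98.000 13.000
-6.000 98.000 13.000
-6.000 98.000 13.000
28.000 131.000 6.500
18.500 108.000 28.000
18.500 108.000 28.000

step 0: Δleader=(-17.000, 15.000, -22.000°), engaged; cmd=(-24.500, 61.000, -21.500°) → follower=(0.500, 85.000, 44.500°)
step 1: Δleader=(-4.000, 0.000, -25.000°), disengaged; cmd=(0,0,0) → follower holds at (0.500, 85.000, 44.500°)
step 2: Δleader=(-5.000, 3.000, -32.000°), engaged; cmd=(-6.500, 13.000, -31.500°) → follower=(-6.000, 98.000, 13.000°)
step 3: Δleader=(1.000, -16.000, -1.000°), disengaged; cmd=(0,0,0) → follower holds at (-6.000, 98.000, 13.000°)
step 4: Δleader=(23.000, -8.000, -7.000°), disengaged; cmd=(0,0,0) → follower holds at (-6.000, 98.000, 13.000°)
step 5: Δleader=(22.000, 8.000, -7.000°), engaged; cmd=(34.000, 33.000, -6.500°) → follower=(28.000, 131.000, 6.500°)
step 6: Δleader=(-7.000, -6.000, 21.000°), engaged; cmd=(-9.500, -23.000, 21.500°) → follower=(18.500, 108.000, 28.000°)
step 7: Δleader=(22.000, -17.000, -35.000°), disengaged; cmd=(0,0,0) → follower holds at (18.500, 108.000, 28.000°)


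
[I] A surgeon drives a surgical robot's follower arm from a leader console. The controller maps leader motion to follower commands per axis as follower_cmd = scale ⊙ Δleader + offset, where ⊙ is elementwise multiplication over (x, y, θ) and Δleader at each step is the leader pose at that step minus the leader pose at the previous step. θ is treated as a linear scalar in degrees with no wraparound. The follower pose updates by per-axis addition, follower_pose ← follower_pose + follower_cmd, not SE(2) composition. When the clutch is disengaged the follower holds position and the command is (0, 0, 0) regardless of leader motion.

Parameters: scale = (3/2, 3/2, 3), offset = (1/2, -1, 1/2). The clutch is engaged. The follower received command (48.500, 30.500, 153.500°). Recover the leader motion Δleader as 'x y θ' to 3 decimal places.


32.000 21.000 51.000

axis x: (48.500 − 1/2) / (3/2) = 32.000
axis y: (30.500 − -1) / (3/2) = 21.000
axis θ: (153.500 − 1/2) / (3) = 51.000


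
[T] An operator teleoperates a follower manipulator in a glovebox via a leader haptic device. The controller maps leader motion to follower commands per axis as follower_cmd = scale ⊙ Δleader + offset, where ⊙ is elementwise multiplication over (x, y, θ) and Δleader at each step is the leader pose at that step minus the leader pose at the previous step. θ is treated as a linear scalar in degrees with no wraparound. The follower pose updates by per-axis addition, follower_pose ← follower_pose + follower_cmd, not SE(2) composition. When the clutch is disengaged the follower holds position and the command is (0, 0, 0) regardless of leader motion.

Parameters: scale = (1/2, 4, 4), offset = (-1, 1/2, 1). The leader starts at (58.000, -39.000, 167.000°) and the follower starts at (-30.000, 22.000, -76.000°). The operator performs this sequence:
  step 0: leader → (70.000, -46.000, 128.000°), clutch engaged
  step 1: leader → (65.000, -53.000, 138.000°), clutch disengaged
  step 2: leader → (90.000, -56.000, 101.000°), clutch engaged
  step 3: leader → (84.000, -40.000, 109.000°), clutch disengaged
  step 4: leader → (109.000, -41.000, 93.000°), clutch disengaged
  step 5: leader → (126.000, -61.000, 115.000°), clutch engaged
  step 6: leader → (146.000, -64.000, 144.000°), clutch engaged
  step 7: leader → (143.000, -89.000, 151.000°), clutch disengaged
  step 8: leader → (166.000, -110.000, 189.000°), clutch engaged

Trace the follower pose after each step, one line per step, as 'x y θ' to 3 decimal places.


step 0: Δleader=(12.000, -7.000, -39.000°), engaged; cmd=(5.000, -27.500, -155.000°) → follower=(-25.000, -5.500, -231.000°)
step 1: Δleader=(-5.000, -7.000, 10.000°), disengaged; cmd=(0,0,0) → follower holds at (-25.000, -5.500, -231.000°)
step 2: Δleader=(25.000, -3.000, -37.000°), engaged; cmd=(11.500, -11.500, -147.000°) → follower=(-13.500, -17.000, -378.000°)
step 3: Δleader=(-6.000, 16.000, 8.000°), disengaged; cmd=(0,0,0) → follower holds at (-13.500, -17.000, -378.000°)
step 4: Δleader=(25.000, -1.000, -16.000°), disengaged; cmd=(0,0,0) → follower holds at (-13.500, -17.000, -378.000°)
step 5: Δleader=(17.000, -20.000, 22.000°), engaged; cmd=(7.500, -79.500, 89.000°) → follower=(-6.000, -96.500, -289.000°)
step 6: Δleader=(20.000, -3.000, 29.000°), engaged; cmd=(9.000, -11.500, 117.000°) → follower=(3.000, -108.000, -172.000°)
step 7: Δleader=(-3.000, -25.000, 7.000°), disengaged; cmd=(0,0,0) → follower holds at (3.000, -108.000, -172.000°)
step 8: Δleader=(23.000, -21.000, 38.000°), engaged; cmd=(10.500, -83.500, 153.000°) → follower=(13.500, -191.500, -19.000°)

-25.000 -5.500 -231.000
-25.000 -5.500 -231.000
-13.500 -17.000 -378.000
-13.500 -17.000 -378.000
-13.500 -17.000 -378.000
-6.000 -96.500 -289.000
3.000 -108.000 -172.000
3.000 -108.000 -172.000
13.500 -191.500 -19.000


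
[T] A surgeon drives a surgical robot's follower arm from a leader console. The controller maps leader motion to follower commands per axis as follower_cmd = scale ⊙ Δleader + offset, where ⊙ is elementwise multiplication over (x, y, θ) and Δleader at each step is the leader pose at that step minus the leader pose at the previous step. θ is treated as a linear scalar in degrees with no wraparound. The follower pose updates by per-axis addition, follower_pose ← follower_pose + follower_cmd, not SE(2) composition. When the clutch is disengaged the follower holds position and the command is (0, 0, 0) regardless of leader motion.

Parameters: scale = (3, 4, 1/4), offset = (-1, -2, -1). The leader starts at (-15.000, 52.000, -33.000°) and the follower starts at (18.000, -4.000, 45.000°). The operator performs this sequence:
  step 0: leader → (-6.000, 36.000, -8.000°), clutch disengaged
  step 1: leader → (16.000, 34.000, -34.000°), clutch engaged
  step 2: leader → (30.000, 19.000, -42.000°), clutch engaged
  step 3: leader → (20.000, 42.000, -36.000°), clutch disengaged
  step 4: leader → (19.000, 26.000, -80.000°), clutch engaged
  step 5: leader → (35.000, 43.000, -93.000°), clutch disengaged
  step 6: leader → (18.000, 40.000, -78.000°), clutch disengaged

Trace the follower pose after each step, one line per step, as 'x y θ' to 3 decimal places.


step 0: Δleader=(9.000, -16.000, 25.000°), disengaged; cmd=(0,0,0) → follower holds at (18.000, -4.000, 45.000°)
step 1: Δleader=(22.000, -2.000, -26.000°), engaged; cmd=(65.000, -10.000, -7.500°) → follower=(83.000, -14.000, 37.500°)
step 2: Δleader=(14.000, -15.000, -8.000°), engaged; cmd=(41.000, -62.000, -3.000°) → follower=(124.000, -76.000, 34.500°)
step 3: Δleader=(-10.000, 23.000, 6.000°), disengaged; cmd=(0,0,0) → follower holds at (124.000, -76.000, 34.500°)
step 4: Δleader=(-1.000, -16.000, -44.000°), engaged; cmd=(-4.000, -66.000, -12.000°) → follower=(120.000, -142.000, 22.500°)
step 5: Δleader=(16.000, 17.000, -13.000°), disengaged; cmd=(0,0,0) → follower holds at (120.000, -142.000, 22.500°)
step 6: Δleader=(-17.000, -3.000, 15.000°), disengaged; cmd=(0,0,0) → follower holds at (120.000, -142.000, 22.500°)

18.000 -4.000 45.000
83.000 -14.000 37.500
124.000 -76.000 34.500
124.000 -76.000 34.500
120.000 -142.000 22.500
120.000 -142.000 22.500
120.000 -142.000 22.500


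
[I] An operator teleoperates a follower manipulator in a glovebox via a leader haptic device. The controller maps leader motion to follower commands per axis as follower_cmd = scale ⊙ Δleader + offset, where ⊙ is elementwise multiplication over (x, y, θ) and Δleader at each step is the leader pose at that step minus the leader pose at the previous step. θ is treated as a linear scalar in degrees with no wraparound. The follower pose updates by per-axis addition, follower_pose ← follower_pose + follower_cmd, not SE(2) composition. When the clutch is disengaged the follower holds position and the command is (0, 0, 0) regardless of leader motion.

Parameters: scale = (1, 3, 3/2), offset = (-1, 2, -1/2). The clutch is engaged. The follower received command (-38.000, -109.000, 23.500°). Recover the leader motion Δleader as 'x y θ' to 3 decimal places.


axis x: (-38.000 − -1) / (1) = -37.000
axis y: (-109.000 − 2) / (3) = -37.000
axis θ: (23.500 − -1/2) / (3/2) = 16.000

-37.000 -37.000 16.000


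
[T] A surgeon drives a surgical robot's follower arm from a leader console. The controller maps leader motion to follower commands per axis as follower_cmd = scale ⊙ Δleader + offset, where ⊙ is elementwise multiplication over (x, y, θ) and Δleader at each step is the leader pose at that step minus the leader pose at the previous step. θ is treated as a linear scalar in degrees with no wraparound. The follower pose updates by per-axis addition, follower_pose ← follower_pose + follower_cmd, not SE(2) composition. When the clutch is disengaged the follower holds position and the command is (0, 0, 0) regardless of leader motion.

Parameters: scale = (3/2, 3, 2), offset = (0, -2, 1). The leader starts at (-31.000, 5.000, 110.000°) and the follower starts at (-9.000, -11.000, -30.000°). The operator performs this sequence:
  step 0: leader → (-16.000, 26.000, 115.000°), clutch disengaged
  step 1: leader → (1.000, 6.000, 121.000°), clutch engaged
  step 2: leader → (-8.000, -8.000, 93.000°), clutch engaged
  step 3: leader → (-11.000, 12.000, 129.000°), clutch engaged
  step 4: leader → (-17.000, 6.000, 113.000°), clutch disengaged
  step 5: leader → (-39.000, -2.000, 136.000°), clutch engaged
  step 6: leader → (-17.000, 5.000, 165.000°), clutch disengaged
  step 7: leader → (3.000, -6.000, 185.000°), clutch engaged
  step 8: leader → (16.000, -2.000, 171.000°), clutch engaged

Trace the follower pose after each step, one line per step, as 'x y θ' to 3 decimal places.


-9.000 -11.000 -30.000
16.500 -73.000 -17.000
3.000 -117.000 -72.000
-1.500 -59.000 1.000
-1.500 -59.000 1.000
-34.500 -85.000 48.000
-34.500 -85.000 48.000
-4.500 -120.000 89.000
15.000 -110.000 62.000

step 0: Δleader=(15.000, 21.000, 5.000°), disengaged; cmd=(0,0,0) → follower holds at (-9.000, -11.000, -30.000°)
step 1: Δleader=(17.000, -20.000, 6.000°), engaged; cmd=(25.500, -62.000, 13.000°) → follower=(16.500, -73.000, -17.000°)
step 2: Δleader=(-9.000, -14.000, -28.000°), engaged; cmd=(-13.500, -44.000, -55.000°) → follower=(3.000, -117.000, -72.000°)
step 3: Δleader=(-3.000, 20.000, 36.000°), engaged; cmd=(-4.500, 58.000, 73.000°) → follower=(-1.500, -59.000, 1.000°)
step 4: Δleader=(-6.000, -6.000, -16.000°), disengaged; cmd=(0,0,0) → follower holds at (-1.500, -59.000, 1.000°)
step 5: Δleader=(-22.000, -8.000, 23.000°), engaged; cmd=(-33.000, -26.000, 47.000°) → follower=(-34.500, -85.000, 48.000°)
step 6: Δleader=(22.000, 7.000, 29.000°), disengaged; cmd=(0,0,0) → follower holds at (-34.500, -85.000, 48.000°)
step 7: Δleader=(20.000, -11.000, 20.000°), engaged; cmd=(30.000, -35.000, 41.000°) → follower=(-4.500, -120.000, 89.000°)
step 8: Δleader=(13.000, 4.000, -14.000°), engaged; cmd=(19.500, 10.000, -27.000°) → follower=(15.000, -110.000, 62.000°)


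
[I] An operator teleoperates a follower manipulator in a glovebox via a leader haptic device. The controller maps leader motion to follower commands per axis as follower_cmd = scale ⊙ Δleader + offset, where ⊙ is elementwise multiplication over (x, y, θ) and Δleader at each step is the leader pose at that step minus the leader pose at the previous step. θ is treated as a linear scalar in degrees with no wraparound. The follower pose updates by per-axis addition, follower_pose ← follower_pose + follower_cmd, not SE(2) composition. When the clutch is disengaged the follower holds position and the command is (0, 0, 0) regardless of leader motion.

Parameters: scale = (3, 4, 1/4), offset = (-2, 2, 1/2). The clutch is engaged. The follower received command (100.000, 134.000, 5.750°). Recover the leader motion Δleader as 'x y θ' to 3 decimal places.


34.000 33.000 21.000

axis x: (100.000 − -2) / (3) = 34.000
axis y: (134.000 − 2) / (4) = 33.000
axis θ: (5.750 − 1/2) / (1/4) = 21.000


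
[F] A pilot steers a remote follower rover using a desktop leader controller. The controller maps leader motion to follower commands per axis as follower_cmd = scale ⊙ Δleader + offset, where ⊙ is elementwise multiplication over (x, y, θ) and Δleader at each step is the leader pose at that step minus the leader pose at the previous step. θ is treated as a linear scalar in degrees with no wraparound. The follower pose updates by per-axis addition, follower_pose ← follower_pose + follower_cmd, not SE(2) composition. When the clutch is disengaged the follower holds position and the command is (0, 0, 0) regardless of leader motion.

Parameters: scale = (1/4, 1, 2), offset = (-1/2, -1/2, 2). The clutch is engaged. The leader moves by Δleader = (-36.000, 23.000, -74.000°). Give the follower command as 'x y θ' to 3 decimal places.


axis x: 1/4·-36.000 + -1/2 = -9.500
axis y: 1·23.000 + -1/2 = 22.500
axis θ: 2·-74.000 + 2 = -146.000

-9.500 22.500 -146.000


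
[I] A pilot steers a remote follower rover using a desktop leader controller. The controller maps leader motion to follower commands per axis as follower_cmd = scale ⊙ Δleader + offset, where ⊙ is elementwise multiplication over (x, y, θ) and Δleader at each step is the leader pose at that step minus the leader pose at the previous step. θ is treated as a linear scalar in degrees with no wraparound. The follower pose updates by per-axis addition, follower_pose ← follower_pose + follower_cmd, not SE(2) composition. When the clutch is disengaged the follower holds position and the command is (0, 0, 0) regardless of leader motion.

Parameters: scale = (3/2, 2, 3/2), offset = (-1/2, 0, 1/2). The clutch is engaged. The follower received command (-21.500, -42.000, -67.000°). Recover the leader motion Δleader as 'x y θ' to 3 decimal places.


-14.000 -21.000 -45.000

axis x: (-21.500 − -1/2) / (3/2) = -14.000
axis y: (-42.000 − 0) / (2) = -21.000
axis θ: (-67.000 − 1/2) / (3/2) = -45.000


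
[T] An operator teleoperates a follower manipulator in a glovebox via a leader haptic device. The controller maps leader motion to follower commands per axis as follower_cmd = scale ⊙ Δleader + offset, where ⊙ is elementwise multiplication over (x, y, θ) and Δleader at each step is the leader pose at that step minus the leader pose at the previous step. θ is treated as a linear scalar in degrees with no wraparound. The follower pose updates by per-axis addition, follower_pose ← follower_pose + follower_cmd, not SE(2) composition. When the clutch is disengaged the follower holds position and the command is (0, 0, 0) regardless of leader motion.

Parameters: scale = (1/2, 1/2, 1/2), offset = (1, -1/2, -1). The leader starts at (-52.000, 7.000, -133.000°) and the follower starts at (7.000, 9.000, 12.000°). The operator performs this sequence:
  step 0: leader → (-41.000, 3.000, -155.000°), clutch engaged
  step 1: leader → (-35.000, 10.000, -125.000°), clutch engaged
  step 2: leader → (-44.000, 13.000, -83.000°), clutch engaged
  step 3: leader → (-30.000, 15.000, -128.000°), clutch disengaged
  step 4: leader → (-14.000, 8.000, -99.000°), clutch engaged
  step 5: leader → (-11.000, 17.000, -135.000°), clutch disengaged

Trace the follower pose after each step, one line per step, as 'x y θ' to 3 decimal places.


13.500 6.500 0.000
17.500 9.500 14.000
14.000 10.500 34.000
14.000 10.500 34.000
23.000 6.500 47.500
23.000 6.500 47.500

step 0: Δleader=(11.000, -4.000, -22.000°), engaged; cmd=(6.500, -2.500, -12.000°) → follower=(13.500, 6.500, 0.000°)
step 1: Δleader=(6.000, 7.000, 30.000°), engaged; cmd=(4.000, 3.000, 14.000°) → follower=(17.500, 9.500, 14.000°)
step 2: Δleader=(-9.000, 3.000, 42.000°), engaged; cmd=(-3.500, 1.000, 20.000°) → follower=(14.000, 10.500, 34.000°)
step 3: Δleader=(14.000, 2.000, -45.000°), disengaged; cmd=(0,0,0) → follower holds at (14.000, 10.500, 34.000°)
step 4: Δleader=(16.000, -7.000, 29.000°), engaged; cmd=(9.000, -4.000, 13.500°) → follower=(23.000, 6.500, 47.500°)
step 5: Δleader=(3.000, 9.000, -36.000°), disengaged; cmd=(0,0,0) → follower holds at (23.000, 6.500, 47.500°)


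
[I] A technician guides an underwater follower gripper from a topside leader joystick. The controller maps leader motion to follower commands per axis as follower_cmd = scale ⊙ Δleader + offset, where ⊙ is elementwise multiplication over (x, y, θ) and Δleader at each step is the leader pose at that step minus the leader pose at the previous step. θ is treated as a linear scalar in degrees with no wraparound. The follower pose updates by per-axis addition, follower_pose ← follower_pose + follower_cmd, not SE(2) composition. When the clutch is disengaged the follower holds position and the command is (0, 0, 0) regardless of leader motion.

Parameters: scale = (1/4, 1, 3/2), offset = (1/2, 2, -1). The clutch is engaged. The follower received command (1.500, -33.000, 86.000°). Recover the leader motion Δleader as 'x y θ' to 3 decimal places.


axis x: (1.500 − 1/2) / (1/4) = 4.000
axis y: (-33.000 − 2) / (1) = -35.000
axis θ: (86.000 − -1) / (3/2) = 58.000

4.000 -35.000 58.000
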